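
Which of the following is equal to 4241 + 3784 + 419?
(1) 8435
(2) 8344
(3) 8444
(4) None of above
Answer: 3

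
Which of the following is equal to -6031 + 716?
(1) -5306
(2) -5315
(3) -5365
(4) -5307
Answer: 2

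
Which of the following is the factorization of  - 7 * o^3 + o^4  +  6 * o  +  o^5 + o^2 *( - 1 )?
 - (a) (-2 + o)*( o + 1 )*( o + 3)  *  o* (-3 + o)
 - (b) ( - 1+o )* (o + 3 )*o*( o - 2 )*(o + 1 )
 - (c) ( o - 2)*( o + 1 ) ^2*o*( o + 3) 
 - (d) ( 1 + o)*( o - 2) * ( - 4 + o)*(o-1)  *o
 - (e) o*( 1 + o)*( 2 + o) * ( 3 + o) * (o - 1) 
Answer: b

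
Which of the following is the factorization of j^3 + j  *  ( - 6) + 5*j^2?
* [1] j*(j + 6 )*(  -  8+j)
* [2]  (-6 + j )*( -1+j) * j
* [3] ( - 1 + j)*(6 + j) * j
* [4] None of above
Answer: 3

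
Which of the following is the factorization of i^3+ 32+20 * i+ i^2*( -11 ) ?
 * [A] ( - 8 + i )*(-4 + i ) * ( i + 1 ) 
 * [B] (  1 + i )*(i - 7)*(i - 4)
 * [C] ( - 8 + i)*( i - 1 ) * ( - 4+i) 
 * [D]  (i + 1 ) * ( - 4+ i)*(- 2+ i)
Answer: A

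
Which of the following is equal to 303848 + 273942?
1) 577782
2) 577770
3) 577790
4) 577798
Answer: 3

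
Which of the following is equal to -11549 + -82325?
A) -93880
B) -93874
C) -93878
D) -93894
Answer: B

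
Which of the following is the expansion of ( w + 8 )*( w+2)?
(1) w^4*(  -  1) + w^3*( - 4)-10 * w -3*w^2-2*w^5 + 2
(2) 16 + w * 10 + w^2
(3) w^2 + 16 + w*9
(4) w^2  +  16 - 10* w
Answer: 2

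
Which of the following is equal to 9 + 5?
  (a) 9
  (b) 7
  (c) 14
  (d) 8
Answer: c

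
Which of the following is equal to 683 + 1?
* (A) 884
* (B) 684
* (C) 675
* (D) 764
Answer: B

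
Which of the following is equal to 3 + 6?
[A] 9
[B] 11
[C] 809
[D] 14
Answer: A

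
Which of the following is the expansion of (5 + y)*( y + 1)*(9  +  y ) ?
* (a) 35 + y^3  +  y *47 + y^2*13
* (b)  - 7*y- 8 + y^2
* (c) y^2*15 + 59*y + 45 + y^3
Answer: c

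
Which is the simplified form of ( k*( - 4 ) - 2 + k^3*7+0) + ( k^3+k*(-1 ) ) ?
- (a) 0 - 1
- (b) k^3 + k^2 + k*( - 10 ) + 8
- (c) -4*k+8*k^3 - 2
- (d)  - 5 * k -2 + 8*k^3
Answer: d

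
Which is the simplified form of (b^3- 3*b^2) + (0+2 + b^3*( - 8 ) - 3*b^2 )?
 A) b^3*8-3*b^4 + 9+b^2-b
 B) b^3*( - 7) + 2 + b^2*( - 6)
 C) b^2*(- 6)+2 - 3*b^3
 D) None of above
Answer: B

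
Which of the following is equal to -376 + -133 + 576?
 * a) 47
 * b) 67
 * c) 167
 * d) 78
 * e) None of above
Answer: b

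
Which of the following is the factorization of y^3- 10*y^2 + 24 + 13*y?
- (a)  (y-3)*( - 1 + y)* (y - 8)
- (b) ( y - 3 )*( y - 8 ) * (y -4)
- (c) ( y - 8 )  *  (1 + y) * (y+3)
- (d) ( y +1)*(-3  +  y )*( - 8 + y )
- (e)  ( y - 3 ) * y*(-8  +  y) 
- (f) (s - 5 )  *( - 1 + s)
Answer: d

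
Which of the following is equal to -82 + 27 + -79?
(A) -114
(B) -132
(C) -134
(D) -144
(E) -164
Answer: C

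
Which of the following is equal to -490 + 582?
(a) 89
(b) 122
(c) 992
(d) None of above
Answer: d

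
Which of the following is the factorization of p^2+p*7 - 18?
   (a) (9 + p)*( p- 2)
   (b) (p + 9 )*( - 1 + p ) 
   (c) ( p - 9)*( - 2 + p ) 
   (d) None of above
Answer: a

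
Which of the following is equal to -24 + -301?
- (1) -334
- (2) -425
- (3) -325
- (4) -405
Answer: 3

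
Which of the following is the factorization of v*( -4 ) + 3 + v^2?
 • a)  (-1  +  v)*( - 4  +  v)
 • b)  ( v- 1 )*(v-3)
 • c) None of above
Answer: b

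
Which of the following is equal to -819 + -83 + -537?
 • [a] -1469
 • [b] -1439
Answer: b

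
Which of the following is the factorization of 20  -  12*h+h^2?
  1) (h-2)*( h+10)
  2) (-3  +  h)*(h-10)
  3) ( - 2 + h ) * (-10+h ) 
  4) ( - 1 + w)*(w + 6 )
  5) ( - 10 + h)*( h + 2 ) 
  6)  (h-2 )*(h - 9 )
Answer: 3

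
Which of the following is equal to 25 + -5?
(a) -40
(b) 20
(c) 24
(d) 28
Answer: b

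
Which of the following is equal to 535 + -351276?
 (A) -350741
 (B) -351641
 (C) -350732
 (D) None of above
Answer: A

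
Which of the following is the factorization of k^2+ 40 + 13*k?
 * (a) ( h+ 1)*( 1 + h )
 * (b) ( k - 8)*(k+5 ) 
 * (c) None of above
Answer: c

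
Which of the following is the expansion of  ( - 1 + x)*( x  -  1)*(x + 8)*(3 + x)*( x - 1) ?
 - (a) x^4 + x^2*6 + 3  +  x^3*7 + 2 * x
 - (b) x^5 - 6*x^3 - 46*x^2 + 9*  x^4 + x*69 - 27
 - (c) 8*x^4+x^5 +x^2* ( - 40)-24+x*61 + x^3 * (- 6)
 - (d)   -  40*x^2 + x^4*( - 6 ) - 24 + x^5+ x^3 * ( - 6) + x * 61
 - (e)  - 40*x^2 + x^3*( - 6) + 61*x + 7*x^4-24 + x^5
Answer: c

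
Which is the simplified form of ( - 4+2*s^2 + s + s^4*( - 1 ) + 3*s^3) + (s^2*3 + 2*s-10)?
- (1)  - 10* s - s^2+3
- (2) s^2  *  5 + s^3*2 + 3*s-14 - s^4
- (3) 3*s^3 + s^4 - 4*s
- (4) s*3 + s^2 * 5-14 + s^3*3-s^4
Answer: 4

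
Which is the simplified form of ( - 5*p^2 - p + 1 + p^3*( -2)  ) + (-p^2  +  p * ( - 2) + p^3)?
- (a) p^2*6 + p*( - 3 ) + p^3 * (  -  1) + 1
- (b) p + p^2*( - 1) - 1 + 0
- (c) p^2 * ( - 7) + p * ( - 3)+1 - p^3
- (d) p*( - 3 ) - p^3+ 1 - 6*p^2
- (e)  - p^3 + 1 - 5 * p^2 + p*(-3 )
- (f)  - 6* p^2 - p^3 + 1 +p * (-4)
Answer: d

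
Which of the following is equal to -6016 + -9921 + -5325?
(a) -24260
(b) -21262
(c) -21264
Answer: b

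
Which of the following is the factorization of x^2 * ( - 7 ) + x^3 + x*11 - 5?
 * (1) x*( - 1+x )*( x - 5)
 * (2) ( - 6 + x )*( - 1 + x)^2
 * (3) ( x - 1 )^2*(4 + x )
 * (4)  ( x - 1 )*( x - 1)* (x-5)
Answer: 4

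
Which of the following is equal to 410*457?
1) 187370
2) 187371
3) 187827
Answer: 1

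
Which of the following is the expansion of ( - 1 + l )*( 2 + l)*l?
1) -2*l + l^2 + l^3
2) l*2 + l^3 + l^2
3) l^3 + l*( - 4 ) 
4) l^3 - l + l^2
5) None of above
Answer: 1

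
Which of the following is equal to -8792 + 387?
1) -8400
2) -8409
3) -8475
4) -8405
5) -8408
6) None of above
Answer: 4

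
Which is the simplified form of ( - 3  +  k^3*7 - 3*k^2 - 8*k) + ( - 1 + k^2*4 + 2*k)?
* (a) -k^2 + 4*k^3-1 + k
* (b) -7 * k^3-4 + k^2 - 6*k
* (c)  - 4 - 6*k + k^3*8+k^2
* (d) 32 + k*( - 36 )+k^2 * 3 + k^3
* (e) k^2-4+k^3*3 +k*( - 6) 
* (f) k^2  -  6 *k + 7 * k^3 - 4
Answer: f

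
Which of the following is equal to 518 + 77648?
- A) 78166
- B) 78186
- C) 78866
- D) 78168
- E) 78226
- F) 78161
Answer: A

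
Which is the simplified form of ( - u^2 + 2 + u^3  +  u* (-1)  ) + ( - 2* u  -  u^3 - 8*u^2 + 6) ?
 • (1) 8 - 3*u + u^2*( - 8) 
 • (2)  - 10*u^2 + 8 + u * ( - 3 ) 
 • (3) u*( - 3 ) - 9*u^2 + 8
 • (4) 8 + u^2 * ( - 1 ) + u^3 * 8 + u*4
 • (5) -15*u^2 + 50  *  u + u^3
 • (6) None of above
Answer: 3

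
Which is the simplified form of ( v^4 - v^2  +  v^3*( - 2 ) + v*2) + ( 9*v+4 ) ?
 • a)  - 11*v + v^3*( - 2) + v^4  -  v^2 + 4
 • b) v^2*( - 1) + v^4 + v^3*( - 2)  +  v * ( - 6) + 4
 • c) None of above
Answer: c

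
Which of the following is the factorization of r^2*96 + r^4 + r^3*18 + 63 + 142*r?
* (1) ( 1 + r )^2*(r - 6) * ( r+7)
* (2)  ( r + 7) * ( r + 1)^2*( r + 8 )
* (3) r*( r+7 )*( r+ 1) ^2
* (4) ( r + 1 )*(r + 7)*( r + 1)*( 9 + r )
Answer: 4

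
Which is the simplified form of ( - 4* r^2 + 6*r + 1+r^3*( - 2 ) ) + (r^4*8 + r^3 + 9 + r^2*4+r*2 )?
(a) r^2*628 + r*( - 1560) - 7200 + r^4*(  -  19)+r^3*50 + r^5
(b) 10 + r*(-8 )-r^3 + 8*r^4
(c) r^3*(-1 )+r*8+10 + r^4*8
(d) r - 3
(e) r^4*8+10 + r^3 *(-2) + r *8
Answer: c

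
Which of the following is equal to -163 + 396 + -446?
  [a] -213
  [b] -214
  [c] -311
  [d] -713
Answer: a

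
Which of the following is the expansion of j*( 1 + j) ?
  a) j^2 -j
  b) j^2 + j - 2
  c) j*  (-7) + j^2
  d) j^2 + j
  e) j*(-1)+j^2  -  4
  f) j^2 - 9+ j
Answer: d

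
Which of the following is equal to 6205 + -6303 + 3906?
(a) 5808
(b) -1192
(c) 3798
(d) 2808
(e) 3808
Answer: e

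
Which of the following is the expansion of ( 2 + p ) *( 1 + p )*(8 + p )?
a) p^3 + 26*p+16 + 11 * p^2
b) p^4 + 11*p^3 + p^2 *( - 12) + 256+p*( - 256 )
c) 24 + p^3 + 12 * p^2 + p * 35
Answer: a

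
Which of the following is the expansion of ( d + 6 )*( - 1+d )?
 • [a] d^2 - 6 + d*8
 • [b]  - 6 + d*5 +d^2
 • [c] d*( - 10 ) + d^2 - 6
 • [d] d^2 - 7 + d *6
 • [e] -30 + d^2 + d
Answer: b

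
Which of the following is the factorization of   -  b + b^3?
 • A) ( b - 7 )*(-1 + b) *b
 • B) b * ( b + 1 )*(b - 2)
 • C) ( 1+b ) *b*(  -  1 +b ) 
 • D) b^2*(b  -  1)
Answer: C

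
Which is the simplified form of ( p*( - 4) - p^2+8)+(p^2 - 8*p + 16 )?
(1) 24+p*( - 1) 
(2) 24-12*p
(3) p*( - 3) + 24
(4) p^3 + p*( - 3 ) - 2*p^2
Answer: 2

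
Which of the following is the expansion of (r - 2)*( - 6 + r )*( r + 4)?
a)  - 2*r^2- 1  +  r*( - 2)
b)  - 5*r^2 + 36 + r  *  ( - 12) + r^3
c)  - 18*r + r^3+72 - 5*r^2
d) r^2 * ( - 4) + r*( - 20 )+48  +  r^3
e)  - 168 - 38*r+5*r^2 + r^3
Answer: d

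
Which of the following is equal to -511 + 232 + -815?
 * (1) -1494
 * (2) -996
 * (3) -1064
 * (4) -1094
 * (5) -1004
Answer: 4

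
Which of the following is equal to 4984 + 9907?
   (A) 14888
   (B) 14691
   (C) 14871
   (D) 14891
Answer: D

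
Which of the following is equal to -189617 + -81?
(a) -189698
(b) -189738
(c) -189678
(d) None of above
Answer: a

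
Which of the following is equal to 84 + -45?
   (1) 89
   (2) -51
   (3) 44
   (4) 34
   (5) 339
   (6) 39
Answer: 6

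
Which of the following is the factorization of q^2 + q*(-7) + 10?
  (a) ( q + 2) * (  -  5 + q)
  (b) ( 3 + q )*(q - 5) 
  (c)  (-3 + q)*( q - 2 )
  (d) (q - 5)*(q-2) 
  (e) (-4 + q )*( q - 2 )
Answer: d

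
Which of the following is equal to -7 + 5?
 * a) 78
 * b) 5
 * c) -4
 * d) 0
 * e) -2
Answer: e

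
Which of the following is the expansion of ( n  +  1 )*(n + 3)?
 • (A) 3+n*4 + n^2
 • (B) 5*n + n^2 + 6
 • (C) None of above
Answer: A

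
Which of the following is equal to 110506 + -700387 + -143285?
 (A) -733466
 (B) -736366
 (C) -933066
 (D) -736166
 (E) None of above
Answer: E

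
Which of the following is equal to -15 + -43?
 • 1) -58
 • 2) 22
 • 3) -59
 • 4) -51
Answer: 1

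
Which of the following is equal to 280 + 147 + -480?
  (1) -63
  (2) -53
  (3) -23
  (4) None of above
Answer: 2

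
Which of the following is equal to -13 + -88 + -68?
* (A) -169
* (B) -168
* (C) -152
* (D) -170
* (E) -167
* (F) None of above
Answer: A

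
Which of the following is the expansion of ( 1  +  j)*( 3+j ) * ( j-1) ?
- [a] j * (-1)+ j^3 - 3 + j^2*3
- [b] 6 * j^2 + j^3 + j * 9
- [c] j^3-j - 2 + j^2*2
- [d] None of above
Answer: a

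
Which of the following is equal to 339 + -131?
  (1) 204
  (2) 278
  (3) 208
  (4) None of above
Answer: 3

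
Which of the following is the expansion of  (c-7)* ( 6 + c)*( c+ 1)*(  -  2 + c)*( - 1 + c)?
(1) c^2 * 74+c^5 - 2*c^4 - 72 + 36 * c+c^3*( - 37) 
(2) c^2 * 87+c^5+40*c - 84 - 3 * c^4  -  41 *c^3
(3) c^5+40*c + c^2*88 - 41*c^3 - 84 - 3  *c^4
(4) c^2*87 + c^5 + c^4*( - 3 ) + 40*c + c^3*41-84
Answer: 2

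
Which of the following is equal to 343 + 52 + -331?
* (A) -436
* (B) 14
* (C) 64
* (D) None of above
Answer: C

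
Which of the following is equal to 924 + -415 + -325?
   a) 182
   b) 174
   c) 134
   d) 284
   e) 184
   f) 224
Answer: e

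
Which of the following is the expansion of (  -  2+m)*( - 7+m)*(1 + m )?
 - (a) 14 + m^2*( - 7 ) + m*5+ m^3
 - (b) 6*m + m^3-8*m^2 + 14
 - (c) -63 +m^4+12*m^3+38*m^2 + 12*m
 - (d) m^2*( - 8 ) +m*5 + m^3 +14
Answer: d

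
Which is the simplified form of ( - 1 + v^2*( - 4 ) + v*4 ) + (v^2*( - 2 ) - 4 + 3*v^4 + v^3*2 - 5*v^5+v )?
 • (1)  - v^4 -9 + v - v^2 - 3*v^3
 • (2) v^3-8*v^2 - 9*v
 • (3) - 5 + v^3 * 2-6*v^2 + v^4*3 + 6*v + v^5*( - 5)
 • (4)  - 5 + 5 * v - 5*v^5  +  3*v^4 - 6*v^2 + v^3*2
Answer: 4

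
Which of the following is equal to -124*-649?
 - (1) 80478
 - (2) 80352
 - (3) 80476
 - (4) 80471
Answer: 3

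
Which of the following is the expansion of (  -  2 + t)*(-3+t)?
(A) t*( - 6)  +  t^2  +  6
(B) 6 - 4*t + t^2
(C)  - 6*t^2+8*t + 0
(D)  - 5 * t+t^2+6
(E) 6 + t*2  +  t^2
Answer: D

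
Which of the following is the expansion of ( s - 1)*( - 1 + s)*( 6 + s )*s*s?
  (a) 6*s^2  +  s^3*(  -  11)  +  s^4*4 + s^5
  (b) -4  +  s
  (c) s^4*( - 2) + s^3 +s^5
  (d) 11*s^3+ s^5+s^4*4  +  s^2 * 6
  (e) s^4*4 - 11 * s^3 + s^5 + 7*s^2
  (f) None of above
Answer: a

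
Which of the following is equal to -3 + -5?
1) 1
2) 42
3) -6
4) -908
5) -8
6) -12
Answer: 5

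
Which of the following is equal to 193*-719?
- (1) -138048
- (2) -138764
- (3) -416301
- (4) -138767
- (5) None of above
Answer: 4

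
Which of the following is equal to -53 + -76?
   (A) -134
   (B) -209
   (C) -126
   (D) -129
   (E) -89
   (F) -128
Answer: D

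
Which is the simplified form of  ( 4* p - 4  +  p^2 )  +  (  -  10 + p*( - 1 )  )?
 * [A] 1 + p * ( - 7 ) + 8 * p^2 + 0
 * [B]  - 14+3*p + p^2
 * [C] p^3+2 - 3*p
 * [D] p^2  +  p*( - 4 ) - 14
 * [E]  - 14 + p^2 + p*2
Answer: B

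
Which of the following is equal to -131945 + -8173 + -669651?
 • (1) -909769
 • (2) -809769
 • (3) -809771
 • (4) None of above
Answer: 2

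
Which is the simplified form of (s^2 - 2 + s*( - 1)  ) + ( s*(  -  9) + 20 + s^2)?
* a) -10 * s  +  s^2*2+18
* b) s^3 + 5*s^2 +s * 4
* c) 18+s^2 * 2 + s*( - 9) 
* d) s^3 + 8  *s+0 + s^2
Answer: a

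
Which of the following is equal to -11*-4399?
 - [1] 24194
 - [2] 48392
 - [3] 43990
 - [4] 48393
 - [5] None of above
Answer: 5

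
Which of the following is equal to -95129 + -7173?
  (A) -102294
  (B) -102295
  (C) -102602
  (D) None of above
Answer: D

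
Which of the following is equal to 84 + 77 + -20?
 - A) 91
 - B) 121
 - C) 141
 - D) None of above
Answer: C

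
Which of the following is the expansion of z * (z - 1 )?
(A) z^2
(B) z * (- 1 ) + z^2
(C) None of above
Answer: B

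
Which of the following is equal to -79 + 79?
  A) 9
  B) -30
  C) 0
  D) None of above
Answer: C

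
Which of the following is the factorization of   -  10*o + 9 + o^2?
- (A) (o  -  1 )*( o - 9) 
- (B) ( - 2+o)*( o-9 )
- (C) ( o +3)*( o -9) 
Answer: A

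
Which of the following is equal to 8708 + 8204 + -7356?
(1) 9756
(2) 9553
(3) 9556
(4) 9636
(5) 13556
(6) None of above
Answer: 3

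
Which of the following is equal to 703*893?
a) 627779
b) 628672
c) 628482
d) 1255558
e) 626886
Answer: a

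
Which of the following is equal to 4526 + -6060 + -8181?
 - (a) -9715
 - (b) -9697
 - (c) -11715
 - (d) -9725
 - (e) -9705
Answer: a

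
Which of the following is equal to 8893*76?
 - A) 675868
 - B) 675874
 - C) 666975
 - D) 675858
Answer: A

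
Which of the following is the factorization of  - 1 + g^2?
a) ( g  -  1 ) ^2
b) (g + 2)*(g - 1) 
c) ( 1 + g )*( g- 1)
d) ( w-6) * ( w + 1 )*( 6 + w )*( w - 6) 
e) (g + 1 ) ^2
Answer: c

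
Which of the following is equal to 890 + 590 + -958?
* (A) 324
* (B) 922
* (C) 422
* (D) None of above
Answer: D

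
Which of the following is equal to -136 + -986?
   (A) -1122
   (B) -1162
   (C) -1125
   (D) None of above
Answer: A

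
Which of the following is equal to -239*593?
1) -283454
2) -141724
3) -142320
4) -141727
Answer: 4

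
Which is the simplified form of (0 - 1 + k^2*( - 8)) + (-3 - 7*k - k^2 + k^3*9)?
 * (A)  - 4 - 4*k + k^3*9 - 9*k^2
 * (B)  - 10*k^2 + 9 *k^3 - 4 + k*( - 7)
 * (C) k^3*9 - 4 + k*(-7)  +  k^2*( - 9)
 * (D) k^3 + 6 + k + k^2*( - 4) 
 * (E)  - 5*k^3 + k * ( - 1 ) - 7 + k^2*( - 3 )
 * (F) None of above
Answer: C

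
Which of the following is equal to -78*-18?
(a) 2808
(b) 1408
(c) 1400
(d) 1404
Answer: d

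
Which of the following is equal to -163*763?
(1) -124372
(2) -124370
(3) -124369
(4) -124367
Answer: 3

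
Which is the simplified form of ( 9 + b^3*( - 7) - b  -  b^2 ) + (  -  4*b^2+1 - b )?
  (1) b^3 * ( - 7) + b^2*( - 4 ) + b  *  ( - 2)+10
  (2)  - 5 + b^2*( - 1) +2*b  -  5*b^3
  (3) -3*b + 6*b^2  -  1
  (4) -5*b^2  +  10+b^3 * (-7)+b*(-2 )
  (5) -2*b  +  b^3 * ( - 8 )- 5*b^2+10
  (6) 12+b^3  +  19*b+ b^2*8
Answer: 4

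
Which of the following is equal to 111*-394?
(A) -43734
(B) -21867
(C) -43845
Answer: A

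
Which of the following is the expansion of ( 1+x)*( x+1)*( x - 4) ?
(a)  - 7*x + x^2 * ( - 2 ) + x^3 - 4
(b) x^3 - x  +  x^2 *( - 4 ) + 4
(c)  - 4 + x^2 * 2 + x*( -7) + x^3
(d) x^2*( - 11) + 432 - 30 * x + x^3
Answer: a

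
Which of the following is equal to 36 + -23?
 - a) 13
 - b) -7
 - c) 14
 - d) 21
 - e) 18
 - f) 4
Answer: a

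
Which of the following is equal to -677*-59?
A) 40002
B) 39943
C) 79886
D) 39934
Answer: B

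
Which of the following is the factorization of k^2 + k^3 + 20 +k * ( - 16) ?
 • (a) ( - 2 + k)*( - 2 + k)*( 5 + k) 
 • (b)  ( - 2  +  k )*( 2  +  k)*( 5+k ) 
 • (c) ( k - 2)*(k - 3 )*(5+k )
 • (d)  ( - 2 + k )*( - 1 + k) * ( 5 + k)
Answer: a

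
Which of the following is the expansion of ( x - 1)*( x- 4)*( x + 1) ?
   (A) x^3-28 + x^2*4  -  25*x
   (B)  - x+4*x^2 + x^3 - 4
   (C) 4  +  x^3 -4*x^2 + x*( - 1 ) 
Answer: C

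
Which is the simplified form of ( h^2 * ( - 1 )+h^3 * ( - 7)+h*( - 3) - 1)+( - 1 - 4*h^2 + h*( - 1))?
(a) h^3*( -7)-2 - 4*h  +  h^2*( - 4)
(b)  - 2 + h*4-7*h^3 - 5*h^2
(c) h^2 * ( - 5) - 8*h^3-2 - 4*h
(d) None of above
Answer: d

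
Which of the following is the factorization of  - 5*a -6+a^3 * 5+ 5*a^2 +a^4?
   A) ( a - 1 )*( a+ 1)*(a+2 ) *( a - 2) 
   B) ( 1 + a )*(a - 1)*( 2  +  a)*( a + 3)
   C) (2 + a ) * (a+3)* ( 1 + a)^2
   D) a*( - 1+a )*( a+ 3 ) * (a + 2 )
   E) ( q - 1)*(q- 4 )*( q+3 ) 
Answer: B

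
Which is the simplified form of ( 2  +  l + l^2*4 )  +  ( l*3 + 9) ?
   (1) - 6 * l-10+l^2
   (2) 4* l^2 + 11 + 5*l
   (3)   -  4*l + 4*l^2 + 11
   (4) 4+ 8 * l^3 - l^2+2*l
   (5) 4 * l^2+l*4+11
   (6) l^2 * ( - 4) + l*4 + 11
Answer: 5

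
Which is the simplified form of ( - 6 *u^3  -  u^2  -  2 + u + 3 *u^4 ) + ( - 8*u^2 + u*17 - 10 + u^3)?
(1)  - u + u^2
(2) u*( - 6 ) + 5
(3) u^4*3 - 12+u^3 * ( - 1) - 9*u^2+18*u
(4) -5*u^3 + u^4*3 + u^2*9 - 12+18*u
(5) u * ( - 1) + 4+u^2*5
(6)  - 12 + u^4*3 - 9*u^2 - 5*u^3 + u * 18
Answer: 6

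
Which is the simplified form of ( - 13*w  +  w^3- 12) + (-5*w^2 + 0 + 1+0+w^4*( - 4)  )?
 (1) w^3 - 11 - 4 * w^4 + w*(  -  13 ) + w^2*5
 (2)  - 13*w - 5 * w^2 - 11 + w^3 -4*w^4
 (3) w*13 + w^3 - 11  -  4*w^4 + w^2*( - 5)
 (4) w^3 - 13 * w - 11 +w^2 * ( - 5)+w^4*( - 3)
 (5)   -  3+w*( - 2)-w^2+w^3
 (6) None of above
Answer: 2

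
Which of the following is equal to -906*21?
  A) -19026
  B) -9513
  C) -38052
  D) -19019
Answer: A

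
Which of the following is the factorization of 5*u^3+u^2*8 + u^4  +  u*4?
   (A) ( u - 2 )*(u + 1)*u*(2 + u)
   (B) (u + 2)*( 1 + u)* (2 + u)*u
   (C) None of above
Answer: B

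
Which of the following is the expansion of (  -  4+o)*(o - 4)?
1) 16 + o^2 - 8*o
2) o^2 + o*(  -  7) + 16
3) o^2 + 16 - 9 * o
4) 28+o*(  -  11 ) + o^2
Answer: 1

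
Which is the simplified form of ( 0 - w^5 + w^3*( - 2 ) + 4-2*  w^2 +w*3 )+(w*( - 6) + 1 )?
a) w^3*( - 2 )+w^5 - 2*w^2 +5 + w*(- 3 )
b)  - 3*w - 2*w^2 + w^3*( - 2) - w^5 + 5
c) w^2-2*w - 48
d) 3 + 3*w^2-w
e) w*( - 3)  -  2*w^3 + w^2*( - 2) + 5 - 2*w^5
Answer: b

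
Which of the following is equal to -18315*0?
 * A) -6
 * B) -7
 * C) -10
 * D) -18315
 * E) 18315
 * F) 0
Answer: F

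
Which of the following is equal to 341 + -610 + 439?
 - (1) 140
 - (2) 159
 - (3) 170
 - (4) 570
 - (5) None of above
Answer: 3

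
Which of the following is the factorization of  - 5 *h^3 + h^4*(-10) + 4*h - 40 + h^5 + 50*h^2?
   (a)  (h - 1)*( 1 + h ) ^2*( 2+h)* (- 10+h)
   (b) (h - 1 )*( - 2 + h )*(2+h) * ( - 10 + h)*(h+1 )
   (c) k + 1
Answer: b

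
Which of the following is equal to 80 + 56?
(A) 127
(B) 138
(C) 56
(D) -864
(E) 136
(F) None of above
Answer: E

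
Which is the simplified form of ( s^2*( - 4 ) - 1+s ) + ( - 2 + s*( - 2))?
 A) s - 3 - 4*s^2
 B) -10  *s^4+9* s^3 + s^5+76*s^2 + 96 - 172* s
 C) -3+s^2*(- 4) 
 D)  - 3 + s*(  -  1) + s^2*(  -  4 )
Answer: D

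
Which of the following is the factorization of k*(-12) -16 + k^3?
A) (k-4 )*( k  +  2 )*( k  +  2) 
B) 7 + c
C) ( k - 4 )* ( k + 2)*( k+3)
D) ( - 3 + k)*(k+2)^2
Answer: A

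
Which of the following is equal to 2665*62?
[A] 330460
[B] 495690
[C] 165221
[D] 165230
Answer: D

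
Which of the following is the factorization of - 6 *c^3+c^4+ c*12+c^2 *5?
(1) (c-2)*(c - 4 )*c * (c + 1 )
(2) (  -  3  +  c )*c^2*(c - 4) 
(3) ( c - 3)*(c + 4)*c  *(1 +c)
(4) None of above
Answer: 4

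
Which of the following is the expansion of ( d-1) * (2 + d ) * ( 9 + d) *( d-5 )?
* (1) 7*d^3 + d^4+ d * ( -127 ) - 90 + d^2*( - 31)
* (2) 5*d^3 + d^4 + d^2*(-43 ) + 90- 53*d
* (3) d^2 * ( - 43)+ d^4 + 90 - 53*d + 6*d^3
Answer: 2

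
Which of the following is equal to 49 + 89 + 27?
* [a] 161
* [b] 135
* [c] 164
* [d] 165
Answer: d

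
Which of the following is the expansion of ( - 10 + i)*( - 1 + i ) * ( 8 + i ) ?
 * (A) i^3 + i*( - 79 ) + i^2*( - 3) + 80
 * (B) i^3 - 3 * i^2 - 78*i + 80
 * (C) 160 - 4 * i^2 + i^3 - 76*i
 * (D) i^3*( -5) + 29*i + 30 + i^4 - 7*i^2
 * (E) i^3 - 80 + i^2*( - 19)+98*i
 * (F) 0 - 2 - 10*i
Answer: B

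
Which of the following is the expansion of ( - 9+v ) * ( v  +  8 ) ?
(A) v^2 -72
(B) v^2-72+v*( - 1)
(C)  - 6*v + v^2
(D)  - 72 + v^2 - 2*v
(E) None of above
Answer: B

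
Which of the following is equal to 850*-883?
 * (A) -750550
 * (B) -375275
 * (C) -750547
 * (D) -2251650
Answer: A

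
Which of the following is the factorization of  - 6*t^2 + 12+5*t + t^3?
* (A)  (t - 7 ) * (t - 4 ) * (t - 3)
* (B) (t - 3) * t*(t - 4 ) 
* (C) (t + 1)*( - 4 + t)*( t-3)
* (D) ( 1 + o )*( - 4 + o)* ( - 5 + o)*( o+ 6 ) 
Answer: C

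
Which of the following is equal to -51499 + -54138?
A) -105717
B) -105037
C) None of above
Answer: C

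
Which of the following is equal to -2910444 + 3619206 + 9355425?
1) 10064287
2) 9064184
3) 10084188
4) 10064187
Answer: 4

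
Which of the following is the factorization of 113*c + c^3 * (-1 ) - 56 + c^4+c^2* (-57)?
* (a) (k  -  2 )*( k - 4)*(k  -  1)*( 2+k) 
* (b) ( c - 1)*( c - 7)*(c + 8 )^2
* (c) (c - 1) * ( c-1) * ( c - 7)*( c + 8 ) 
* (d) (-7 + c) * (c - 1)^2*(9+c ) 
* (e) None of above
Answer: c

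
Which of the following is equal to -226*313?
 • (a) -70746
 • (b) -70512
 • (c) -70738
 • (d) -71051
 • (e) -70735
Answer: c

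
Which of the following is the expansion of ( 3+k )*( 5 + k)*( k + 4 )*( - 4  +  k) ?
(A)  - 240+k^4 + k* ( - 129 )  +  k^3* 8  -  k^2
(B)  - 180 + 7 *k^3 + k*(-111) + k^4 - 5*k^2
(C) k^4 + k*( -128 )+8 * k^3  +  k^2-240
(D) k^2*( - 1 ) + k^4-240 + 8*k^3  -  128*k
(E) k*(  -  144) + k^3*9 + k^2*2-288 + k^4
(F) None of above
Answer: D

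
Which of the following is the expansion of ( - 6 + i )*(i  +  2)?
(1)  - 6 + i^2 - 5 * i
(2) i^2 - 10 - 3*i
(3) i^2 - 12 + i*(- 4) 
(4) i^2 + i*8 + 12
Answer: 3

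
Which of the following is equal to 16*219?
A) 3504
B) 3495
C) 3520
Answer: A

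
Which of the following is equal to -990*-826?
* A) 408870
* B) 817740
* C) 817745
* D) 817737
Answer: B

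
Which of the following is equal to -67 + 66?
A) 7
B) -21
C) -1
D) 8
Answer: C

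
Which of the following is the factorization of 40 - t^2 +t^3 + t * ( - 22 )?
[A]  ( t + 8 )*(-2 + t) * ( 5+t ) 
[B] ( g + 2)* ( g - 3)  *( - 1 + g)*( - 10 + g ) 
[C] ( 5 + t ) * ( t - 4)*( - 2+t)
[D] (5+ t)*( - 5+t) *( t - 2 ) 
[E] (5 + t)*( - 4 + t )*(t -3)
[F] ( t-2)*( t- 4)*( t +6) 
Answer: C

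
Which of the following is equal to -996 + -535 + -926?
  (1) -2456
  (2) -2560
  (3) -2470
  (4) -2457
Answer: 4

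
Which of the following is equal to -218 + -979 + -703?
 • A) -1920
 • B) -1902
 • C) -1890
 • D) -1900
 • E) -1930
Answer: D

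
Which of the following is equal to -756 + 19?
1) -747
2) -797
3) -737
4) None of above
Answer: 3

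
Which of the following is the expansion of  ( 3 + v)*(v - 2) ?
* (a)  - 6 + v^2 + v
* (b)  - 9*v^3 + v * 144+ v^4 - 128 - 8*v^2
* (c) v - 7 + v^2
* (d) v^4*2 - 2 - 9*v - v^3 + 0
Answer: a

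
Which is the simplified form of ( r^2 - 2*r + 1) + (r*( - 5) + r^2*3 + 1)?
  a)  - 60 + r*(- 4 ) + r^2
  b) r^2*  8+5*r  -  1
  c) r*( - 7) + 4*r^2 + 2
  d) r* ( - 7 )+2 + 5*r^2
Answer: c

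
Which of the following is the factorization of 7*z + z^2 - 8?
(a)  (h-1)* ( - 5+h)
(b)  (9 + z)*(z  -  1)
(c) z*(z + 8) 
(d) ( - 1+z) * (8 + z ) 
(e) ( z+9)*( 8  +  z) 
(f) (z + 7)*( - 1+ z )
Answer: d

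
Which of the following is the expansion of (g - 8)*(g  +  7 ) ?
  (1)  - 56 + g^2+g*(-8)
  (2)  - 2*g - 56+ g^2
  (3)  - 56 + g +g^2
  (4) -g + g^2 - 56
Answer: 4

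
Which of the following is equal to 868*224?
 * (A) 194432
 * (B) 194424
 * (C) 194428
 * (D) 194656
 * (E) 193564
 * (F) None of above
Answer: A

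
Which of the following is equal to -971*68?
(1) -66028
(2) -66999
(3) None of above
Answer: 1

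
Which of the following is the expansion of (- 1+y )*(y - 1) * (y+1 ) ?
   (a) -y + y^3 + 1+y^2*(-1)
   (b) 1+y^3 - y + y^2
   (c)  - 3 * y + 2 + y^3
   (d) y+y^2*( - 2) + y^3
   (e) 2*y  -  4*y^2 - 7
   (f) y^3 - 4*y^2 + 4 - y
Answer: a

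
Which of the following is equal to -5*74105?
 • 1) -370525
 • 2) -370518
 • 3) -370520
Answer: 1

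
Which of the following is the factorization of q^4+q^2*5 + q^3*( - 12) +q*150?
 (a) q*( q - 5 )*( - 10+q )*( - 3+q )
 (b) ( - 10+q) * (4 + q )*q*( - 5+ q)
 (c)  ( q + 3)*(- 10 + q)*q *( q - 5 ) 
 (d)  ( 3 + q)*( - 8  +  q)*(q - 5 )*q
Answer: c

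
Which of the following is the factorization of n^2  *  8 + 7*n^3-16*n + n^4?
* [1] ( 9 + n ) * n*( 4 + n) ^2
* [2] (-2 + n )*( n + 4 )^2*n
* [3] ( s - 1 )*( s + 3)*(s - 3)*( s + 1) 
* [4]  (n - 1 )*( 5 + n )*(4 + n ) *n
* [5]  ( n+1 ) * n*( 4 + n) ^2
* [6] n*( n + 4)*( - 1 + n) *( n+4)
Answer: 6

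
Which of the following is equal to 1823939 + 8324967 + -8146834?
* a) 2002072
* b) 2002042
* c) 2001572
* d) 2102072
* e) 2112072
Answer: a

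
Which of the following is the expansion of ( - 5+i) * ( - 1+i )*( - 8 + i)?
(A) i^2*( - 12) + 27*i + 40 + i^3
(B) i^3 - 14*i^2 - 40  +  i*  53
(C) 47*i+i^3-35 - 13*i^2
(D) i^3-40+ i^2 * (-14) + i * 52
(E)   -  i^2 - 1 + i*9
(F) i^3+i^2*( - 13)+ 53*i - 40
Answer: B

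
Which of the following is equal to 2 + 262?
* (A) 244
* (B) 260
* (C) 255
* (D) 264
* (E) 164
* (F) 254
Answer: D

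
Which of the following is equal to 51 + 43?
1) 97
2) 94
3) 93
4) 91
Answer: 2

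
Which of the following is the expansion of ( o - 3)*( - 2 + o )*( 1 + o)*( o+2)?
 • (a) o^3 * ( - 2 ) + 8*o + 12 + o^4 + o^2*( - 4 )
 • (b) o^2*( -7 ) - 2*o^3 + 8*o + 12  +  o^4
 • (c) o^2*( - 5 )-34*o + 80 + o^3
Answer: b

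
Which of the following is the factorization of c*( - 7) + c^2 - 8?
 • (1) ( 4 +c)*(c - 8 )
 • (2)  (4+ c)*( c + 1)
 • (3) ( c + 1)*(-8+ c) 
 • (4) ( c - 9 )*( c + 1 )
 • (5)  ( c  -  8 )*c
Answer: 3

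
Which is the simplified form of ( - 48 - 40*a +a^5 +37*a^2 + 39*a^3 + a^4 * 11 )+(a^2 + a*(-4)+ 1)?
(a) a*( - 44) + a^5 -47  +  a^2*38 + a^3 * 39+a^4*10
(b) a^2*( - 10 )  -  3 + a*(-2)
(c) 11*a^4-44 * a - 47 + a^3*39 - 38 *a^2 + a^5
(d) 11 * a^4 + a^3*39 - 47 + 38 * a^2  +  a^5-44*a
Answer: d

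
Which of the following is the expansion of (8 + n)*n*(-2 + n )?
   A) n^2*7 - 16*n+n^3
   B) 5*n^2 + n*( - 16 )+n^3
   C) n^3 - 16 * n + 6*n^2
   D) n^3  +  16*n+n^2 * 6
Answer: C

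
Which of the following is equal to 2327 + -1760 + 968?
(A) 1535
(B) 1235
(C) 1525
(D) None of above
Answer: A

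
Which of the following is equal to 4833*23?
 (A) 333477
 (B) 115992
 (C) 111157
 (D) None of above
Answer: D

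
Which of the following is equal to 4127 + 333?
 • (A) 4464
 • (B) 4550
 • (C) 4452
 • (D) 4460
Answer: D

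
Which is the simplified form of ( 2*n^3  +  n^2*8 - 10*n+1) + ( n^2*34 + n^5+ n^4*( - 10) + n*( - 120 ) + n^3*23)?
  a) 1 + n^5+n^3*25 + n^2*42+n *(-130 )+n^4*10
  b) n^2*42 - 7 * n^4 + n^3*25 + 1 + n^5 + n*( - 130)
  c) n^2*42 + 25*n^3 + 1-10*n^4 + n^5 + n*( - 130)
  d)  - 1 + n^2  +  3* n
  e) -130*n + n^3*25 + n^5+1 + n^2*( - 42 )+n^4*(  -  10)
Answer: c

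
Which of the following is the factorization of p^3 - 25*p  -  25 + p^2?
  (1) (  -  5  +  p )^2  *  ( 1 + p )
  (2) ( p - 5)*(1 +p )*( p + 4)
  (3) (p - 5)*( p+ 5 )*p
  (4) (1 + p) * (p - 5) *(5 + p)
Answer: 4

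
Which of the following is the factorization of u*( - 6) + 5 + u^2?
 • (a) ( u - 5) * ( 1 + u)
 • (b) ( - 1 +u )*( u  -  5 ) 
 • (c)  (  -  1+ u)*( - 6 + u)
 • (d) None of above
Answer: b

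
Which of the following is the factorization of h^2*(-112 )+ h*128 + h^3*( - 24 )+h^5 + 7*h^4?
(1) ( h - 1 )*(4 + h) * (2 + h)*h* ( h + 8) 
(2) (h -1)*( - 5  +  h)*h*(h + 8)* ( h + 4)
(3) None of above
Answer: 3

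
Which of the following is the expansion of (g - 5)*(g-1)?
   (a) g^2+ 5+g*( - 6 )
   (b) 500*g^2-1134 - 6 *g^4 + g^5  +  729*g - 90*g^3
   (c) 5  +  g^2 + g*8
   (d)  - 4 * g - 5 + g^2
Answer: a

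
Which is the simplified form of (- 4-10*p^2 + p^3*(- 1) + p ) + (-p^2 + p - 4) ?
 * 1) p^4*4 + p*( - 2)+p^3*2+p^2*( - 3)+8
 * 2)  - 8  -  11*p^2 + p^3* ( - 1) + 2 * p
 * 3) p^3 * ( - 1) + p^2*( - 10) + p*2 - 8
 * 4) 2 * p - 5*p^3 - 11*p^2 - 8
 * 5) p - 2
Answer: 2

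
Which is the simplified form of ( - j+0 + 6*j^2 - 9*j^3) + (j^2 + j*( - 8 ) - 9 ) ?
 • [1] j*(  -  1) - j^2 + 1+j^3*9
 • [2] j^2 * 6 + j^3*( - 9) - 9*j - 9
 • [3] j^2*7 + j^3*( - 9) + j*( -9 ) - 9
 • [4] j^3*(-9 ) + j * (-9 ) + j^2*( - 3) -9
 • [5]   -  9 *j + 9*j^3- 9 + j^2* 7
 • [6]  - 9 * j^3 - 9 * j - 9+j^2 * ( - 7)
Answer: 3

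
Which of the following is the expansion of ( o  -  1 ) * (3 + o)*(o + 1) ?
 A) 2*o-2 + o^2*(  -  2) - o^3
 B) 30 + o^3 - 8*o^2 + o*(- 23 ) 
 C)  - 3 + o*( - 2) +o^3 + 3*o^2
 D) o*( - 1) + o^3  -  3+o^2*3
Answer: D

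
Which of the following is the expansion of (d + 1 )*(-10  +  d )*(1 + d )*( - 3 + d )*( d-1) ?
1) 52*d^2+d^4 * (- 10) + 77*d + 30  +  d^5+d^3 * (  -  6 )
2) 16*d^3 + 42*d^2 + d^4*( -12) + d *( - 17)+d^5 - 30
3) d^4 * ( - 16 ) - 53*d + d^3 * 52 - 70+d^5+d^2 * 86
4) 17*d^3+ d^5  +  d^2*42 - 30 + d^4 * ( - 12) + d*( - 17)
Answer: 2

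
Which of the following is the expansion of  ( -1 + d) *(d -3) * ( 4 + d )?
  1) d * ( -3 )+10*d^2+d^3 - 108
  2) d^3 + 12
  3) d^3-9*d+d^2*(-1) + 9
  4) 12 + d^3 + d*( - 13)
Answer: 4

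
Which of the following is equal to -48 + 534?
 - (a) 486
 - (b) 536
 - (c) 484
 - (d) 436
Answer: a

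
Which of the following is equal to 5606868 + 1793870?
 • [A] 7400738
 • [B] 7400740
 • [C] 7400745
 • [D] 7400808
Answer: A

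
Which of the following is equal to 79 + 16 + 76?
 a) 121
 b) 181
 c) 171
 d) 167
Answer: c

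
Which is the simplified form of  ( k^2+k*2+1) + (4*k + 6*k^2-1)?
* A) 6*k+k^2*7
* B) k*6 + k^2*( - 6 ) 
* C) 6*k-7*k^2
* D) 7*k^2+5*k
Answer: A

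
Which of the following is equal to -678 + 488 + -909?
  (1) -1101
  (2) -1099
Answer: 2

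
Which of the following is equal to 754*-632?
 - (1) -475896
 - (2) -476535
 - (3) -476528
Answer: 3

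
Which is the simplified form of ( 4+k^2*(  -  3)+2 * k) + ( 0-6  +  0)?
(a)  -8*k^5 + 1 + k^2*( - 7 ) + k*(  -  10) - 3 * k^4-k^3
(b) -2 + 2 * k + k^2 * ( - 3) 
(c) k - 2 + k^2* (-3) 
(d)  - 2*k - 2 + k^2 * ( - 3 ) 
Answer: b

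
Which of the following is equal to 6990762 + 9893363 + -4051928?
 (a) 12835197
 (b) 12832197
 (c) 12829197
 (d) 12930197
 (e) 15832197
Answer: b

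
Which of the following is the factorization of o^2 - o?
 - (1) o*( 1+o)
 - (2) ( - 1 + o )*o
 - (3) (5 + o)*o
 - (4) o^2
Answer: 2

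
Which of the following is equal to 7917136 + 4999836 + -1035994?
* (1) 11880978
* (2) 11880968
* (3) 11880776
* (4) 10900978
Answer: 1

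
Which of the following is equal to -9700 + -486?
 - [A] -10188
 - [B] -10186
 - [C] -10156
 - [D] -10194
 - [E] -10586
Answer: B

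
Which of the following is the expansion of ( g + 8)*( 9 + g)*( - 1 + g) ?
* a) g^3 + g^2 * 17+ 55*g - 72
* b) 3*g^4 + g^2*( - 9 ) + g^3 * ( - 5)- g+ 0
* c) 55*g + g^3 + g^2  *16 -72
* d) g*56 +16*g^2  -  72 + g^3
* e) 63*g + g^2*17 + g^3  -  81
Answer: c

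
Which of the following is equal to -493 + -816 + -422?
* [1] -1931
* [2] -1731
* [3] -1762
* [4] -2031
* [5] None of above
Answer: 2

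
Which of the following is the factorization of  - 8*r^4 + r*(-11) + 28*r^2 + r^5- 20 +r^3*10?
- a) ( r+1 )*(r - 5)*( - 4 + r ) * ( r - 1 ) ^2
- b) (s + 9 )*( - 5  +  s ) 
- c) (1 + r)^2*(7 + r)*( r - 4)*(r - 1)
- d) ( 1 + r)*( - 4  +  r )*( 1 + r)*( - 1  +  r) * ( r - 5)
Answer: d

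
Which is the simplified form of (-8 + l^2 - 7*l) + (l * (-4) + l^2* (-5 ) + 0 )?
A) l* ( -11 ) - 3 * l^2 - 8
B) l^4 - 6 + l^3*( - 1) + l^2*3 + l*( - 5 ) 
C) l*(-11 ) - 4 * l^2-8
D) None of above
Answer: C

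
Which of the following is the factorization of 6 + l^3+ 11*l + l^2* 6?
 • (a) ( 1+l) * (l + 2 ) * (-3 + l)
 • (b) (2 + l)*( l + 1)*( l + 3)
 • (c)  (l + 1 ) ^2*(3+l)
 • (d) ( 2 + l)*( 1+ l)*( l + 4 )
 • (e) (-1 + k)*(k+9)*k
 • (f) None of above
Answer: b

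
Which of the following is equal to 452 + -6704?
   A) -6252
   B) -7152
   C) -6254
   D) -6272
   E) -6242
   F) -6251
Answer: A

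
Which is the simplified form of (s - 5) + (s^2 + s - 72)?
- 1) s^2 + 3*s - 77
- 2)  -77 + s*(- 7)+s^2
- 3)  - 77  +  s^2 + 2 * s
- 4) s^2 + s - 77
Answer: 3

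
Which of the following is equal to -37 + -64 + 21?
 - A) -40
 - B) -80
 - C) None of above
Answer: B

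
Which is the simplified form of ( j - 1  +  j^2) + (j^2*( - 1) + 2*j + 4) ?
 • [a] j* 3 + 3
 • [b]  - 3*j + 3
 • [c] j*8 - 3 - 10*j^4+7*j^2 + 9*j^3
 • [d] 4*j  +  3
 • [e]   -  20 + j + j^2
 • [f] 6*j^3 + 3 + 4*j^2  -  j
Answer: a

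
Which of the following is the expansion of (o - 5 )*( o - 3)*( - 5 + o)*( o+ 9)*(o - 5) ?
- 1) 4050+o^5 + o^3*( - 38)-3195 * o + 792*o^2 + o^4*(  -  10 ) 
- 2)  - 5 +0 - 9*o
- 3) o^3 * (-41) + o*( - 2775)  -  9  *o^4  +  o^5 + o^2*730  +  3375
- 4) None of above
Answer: 4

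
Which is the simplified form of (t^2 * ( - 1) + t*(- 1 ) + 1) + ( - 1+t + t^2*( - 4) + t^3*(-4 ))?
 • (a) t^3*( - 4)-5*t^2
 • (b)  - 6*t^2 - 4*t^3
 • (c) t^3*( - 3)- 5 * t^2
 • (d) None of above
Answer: a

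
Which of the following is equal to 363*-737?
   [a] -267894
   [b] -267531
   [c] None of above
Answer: b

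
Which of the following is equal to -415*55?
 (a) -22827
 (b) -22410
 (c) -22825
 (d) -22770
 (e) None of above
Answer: c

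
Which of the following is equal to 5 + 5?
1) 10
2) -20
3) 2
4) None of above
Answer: 1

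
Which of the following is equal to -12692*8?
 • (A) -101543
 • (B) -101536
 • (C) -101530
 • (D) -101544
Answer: B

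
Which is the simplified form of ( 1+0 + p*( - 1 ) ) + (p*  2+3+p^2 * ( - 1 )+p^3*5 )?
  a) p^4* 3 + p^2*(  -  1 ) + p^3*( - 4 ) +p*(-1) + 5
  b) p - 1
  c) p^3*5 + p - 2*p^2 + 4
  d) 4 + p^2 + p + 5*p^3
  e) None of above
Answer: e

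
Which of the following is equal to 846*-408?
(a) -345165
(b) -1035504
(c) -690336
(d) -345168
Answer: d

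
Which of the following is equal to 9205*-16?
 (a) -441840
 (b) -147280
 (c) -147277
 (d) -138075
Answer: b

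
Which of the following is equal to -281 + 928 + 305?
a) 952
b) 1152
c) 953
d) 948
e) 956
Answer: a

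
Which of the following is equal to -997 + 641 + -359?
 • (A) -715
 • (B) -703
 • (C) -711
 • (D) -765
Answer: A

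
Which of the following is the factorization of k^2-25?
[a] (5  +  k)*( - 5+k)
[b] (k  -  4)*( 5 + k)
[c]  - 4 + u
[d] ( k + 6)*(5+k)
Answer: a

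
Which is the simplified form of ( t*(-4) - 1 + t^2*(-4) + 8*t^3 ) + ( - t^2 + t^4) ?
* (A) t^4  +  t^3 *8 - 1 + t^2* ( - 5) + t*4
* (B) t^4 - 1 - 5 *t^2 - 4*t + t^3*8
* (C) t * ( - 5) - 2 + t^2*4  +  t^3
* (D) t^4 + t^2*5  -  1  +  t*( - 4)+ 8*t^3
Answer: B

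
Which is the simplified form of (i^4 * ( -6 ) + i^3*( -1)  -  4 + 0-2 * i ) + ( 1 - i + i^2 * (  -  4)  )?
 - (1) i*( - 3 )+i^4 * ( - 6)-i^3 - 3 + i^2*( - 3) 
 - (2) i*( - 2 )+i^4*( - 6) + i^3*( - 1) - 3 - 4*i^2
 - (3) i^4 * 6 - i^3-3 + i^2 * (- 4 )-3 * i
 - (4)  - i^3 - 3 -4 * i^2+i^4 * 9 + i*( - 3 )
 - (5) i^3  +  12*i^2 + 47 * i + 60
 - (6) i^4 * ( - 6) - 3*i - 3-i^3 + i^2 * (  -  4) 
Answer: 6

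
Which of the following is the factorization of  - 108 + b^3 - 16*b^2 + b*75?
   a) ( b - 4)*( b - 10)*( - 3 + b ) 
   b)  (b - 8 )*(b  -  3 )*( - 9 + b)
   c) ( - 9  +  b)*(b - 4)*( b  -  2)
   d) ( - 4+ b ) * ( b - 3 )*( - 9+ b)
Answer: d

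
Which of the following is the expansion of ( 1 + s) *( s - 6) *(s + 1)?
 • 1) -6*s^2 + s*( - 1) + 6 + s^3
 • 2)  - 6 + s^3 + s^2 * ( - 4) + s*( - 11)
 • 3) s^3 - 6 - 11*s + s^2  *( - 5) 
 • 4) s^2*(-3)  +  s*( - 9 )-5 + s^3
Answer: 2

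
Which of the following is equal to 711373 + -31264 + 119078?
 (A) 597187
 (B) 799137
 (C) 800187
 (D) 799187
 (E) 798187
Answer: D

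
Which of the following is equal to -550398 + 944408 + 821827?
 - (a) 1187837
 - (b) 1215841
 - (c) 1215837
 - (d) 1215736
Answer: c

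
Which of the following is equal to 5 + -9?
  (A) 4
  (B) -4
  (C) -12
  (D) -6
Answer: B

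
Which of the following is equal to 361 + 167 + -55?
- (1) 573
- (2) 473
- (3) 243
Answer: 2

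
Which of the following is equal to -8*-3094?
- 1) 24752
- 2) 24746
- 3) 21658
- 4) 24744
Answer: 1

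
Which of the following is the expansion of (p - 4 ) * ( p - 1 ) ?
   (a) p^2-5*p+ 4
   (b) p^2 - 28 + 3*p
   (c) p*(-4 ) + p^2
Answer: a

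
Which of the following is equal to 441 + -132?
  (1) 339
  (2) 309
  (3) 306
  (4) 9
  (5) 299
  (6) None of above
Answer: 2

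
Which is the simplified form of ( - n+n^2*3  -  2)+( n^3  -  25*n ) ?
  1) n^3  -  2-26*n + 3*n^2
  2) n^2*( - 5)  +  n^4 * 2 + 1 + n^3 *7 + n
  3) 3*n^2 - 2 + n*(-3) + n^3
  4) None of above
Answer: 1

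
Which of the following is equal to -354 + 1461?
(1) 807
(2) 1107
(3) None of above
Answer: 2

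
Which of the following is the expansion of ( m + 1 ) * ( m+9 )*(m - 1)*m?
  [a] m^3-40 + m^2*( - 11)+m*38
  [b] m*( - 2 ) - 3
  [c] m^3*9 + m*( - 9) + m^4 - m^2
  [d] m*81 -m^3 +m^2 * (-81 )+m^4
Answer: c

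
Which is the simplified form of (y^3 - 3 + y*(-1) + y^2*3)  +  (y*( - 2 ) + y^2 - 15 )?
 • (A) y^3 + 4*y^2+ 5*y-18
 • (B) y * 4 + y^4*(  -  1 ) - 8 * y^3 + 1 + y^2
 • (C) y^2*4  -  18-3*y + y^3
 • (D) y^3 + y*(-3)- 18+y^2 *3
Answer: C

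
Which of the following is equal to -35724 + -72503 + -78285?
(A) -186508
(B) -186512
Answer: B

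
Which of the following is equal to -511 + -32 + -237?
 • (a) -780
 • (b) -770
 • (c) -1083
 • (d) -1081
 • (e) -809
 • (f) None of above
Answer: a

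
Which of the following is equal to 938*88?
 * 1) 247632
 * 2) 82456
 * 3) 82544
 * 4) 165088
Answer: 3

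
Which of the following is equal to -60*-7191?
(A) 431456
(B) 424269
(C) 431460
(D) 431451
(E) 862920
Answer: C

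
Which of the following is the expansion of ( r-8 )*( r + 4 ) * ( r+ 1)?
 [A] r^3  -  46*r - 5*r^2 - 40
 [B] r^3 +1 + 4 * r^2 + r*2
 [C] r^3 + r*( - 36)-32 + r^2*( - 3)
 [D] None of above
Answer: C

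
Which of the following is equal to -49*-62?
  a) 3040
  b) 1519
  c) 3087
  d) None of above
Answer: d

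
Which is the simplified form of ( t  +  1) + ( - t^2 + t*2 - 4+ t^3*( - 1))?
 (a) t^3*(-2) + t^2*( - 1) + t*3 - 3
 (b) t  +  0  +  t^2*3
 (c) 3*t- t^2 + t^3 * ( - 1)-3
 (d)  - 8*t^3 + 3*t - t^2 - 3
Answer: c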